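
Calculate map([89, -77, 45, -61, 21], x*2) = [178, -154, 90, -122, 42]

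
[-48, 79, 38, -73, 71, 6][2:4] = [38, -73]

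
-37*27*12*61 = -731268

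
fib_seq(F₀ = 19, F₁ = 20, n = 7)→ F_2 = F_1 + F_0 = 39
F_3 = F_2 + F_1 = 59
F_4 = F_3 + F_2 = 98
...
= [19, 20, 39, 59, 98, 157, 255]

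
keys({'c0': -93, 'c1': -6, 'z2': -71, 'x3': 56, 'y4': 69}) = ['c0', 'c1', 'z2', 'x3', 'y4']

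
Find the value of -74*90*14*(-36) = 3356640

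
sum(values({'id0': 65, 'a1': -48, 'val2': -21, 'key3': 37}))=33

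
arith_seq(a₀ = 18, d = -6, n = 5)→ a_0 = 18 + 0*-6 = 18
a_1 = 18 + 1*-6 = 12
a_2 = 18 + 2*-6 = 6
...
= [18, 12, 6, 0, -6]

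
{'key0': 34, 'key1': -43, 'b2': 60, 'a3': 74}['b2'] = 60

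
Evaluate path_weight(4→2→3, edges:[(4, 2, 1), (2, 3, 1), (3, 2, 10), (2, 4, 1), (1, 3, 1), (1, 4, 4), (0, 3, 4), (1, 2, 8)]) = w(4→2)=1 + w(2→3)=1
= 2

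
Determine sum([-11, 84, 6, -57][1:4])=slice → [84, 6, -57]
84 + 6 + (-57)
= 33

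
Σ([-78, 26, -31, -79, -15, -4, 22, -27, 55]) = (-78) + 26 + (-31) + (-79) + (-15) + (-4) + 22 + (-27) + 55
= -131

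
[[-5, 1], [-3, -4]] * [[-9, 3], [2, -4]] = [[47, -19], [19, 7]]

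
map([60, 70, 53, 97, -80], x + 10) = 60+10=70, 70+10=80, 53+10=63, 97+10=107, -80+10=-70
= [70, 80, 63, 107, -70]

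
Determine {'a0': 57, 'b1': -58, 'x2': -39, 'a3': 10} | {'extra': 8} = {'a0': 57, 'b1': -58, 'x2': -39, 'a3': 10, 'extra': 8}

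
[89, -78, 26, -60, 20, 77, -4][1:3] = [-78, 26]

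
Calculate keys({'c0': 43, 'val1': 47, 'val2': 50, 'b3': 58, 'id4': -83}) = ['c0', 'val1', 'val2', 'b3', 'id4']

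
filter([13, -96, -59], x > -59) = [13]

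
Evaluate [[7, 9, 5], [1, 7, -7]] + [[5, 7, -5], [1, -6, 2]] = [[12, 16, 0], [2, 1, -5]]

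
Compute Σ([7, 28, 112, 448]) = 595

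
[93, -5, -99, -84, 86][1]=-5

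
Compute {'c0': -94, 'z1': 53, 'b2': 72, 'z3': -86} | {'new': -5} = {'c0': -94, 'z1': 53, 'b2': 72, 'z3': -86, 'new': -5}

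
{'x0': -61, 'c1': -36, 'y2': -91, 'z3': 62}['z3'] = 62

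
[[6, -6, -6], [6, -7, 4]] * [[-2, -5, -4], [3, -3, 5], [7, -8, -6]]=[[-72, 36, -18], [-5, -41, -83]]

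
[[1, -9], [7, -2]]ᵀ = [[1, 7], [-9, -2]]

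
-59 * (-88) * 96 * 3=1495296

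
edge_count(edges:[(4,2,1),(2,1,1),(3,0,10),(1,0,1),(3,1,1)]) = 5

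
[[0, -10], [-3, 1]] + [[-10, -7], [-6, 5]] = [[-10, -17], [-9, 6]]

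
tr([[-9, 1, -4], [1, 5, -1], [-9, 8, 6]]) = 2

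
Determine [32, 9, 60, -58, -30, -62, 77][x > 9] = keep x where x > 9: 32✓, 9✗, 60✓, -58✗, -30✗, -62✗, 77✓
= [32, 60, 77]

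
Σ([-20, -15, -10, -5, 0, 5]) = -45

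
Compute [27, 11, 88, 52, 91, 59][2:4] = [88, 52]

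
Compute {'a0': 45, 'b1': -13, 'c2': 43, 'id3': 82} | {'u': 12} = {'a0': 45, 'b1': -13, 'c2': 43, 'id3': 82, 'u': 12}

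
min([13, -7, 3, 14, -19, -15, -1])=-19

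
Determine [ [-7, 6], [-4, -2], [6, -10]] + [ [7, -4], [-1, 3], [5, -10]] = [[0, 2], [-5, 1], [11, -20]]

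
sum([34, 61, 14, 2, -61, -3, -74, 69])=34 + 61 + 14 + 2 + (-61) + (-3) + (-74) + 69
= 42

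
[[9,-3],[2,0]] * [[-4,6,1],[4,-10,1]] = [[-48, 84, 6], [-8, 12, 2]]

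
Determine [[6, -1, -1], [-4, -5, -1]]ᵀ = [[6, -4], [-1, -5], [-1, -1]]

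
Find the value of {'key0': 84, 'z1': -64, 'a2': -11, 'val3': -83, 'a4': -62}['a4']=-62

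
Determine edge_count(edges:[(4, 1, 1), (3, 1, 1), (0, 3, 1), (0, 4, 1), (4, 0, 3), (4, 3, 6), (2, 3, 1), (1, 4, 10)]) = 8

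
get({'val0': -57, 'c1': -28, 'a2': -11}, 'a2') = -11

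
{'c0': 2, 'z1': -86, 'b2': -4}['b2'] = -4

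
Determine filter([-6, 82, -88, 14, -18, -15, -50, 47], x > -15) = [-6, 82, 14, 47]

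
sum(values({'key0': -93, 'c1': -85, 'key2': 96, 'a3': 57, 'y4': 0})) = -25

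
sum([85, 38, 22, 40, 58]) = 85 + 38 + 22 + 40 + 58
= 243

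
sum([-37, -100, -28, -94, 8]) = -251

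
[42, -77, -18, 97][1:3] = [-77, -18]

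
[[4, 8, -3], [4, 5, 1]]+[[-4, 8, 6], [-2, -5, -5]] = [[0, 16, 3], [2, 0, -4]]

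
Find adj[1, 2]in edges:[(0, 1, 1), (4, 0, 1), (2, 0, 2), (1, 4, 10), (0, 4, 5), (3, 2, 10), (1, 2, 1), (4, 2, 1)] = 1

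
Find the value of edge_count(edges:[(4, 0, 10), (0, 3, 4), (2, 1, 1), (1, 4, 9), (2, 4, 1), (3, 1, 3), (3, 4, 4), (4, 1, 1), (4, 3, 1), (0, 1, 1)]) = 10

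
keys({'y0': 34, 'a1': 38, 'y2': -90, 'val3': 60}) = ['y0', 'a1', 'y2', 'val3']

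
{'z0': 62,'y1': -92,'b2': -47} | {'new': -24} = {'z0': 62, 'y1': -92, 'b2': -47, 'new': -24}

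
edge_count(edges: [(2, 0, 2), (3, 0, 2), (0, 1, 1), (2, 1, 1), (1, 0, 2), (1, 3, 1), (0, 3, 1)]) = 7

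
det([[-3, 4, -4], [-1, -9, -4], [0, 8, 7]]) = (1)*(-3)*det([[-9, -4], [8, 7]]) + (-1)*(4)*det([[-1, -4], [0, 7]]) + (1)*(-4)*det([[-1, -9], [0, 8]])
= 93 + 28 + 32
= 153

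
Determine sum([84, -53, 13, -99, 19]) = -36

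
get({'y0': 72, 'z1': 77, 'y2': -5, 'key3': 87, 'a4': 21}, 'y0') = 72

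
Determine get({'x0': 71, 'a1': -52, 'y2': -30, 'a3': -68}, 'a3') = -68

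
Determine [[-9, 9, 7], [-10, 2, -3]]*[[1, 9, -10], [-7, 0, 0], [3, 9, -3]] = C[0][0] = (-9)*(1) + (9)*(-7) + (7)*(3) = -51
C[0][1] = (-9)*(9) + (9)*(0) + (7)*(9) = -18
C[0][2] = (-9)*(-10) + (9)*(0) + (7)*(-3) = 69
C[1][0] = (-10)*(1) + (2)*(-7) + (-3)*(3) = -33
C[1][1] = (-10)*(9) + (2)*(0) + (-3)*(9) = -117
C[1][2] = (-10)*(-10) + (2)*(0) + (-3)*(-3) = 109
= [[-51, -18, 69], [-33, -117, 109]]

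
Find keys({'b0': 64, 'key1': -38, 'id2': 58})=['b0', 'key1', 'id2']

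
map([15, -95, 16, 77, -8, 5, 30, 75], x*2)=[30, -190, 32, 154, -16, 10, 60, 150]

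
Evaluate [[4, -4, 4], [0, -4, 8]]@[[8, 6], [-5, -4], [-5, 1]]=[[32, 44], [-20, 24]]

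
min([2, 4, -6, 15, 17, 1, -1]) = -6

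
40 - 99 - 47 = -106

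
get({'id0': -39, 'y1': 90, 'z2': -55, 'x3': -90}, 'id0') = -39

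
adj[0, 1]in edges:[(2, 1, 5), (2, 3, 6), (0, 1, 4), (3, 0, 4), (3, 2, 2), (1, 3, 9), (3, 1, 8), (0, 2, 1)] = 4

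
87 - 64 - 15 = 8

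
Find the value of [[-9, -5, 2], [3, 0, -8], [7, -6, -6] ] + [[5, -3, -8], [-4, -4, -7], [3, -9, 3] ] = [[-4, -8, -6], [-1, -4, -15], [10, -15, -3]]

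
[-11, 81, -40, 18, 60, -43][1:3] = [81, -40]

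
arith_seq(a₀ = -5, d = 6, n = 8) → [-5, 1, 7, 13, 19, 25, 31, 37]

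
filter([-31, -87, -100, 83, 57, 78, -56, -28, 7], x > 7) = keep x where x > 7: -31✗, -87✗, -100✗, 83✓, 57✓, 78✓, -56✗, -28✗, 7✗
= [83, 57, 78]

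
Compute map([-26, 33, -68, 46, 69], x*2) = -26*2=-52, 33*2=66, -68*2=-136, 46*2=92, 69*2=138
= [-52, 66, -136, 92, 138]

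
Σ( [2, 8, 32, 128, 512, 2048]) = 2730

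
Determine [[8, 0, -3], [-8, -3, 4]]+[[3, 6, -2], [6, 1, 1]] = [[11, 6, -5], [-2, -2, 5]]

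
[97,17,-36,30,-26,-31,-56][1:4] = [17, -36, 30]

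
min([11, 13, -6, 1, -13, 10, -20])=-20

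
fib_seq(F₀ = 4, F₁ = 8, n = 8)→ F_2 = F_1 + F_0 = 12
F_3 = F_2 + F_1 = 20
F_4 = F_3 + F_2 = 32
...
= [4, 8, 12, 20, 32, 52, 84, 136]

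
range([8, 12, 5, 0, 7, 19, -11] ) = 30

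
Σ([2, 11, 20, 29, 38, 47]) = 2 + 11 + 20 + 29 + 38 + 47
= 147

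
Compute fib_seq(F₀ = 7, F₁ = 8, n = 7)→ [7, 8, 15, 23, 38, 61, 99]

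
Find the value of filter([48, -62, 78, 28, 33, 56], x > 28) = keep x where x > 28: 48✓, -62✗, 78✓, 28✗, 33✓, 56✓
= [48, 78, 33, 56]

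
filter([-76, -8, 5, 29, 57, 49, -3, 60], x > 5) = [29, 57, 49, 60]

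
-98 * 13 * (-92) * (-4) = -468832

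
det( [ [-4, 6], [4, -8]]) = 8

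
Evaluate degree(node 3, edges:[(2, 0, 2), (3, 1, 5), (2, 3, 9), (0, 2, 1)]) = 2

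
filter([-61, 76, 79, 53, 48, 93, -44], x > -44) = [76, 79, 53, 48, 93]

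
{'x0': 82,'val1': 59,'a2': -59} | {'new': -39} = {'x0': 82, 'val1': 59, 'a2': -59, 'new': -39}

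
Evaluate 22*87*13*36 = 895752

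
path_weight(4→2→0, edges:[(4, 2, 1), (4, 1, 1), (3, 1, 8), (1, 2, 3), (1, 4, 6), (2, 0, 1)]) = 2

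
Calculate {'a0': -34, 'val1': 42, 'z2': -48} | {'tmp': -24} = {'a0': -34, 'val1': 42, 'z2': -48, 'tmp': -24}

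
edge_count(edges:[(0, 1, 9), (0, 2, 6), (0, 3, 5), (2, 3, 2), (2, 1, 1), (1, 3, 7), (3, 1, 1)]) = 7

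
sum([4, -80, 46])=-30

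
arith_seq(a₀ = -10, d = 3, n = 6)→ a_0 = -10 + 0*3 = -10
a_1 = -10 + 1*3 = -7
a_2 = -10 + 2*3 = -4
...
= [-10, -7, -4, -1, 2, 5]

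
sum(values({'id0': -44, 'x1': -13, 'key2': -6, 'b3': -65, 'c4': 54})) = (-44) + (-13) + (-6) + (-65) + 54
= -74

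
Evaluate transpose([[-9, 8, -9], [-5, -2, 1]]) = [[-9, -5], [8, -2], [-9, 1]]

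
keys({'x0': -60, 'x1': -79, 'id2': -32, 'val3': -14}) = ['x0', 'x1', 'id2', 'val3']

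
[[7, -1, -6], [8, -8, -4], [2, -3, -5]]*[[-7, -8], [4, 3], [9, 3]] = [[-107, -77], [-124, -100], [-71, -40]]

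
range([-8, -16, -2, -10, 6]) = 22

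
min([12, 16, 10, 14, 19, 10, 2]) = 2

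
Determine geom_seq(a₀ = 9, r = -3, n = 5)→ [9, -27, 81, -243, 729]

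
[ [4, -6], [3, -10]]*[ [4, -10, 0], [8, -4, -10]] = C[0][0] = (4)*(4) + (-6)*(8) = -32
C[0][1] = (4)*(-10) + (-6)*(-4) = -16
C[0][2] = (4)*(0) + (-6)*(-10) = 60
C[1][0] = (3)*(4) + (-10)*(8) = -68
C[1][1] = (3)*(-10) + (-10)*(-4) = 10
C[1][2] = (3)*(0) + (-10)*(-10) = 100
= [[-32, -16, 60], [-68, 10, 100]]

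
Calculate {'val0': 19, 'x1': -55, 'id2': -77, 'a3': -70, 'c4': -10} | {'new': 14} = {'val0': 19, 'x1': -55, 'id2': -77, 'a3': -70, 'c4': -10, 'new': 14}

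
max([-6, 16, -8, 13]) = 16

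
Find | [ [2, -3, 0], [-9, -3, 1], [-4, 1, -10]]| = (1)*(2)*det([[-3, 1], [1, -10]]) + (-1)*(-3)*det([[-9, 1], [-4, -10]]) + (1)*(0)*det([[-9, -3], [-4, 1]])
= 58 + 282 + 0
= 340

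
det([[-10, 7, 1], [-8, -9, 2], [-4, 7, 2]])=(1)*(-10)*det([[-9, 2], [7, 2]]) + (-1)*(7)*det([[-8, 2], [-4, 2]]) + (1)*(1)*det([[-8, -9], [-4, 7]])
= 320 + 56 + -92
= 284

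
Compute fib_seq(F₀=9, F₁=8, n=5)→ [9, 8, 17, 25, 42]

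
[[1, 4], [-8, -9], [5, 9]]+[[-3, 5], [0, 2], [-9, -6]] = [[-2, 9], [-8, -7], [-4, 3]]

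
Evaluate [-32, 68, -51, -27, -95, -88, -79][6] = -79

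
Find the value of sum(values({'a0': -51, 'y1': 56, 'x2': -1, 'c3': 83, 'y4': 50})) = 137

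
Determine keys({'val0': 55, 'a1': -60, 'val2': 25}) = ['val0', 'a1', 'val2']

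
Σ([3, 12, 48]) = 3 + 12 + 48
= 63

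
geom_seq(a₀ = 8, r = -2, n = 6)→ a_0 = 8*(-2)^0 = 8
a_1 = 8*(-2)^1 = -16
a_2 = 8*(-2)^2 = 32
...
= [8, -16, 32, -64, 128, -256]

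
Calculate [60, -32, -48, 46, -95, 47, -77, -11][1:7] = [-32, -48, 46, -95, 47, -77]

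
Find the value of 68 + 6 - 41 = 33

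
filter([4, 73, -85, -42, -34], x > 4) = keep x where x > 4: 4✗, 73✓, -85✗, -42✗, -34✗
= [73]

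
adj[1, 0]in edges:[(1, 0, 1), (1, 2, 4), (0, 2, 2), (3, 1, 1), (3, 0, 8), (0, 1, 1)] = 1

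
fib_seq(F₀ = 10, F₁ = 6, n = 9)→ [10, 6, 16, 22, 38, 60, 98, 158, 256]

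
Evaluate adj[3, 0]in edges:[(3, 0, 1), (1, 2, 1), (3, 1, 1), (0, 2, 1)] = 1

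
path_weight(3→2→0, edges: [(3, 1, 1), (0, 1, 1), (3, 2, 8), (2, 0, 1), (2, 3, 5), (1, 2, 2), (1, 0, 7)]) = w(3→2)=8 + w(2→0)=1
= 9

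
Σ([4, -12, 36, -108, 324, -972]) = 4 + -12 + 36 + -108 + 324 + -972
= -728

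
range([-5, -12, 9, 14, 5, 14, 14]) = 26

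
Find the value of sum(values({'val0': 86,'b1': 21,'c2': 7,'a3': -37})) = 77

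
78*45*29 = 101790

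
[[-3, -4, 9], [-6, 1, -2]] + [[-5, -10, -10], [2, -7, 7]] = [[-8, -14, -1], [-4, -6, 5]]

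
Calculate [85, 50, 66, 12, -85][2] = 66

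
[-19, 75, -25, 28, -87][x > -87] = keep x where x > -87: -19✓, 75✓, -25✓, 28✓, -87✗
= [-19, 75, -25, 28]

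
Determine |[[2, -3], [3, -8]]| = (2)*(-8) - (-3)*(3)
= -7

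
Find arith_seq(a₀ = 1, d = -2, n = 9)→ [1, -1, -3, -5, -7, -9, -11, -13, -15]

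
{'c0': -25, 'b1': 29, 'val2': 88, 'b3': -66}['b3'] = -66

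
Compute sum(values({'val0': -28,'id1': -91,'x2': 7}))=-112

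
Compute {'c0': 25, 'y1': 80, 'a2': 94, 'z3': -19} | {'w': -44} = {'c0': 25, 'y1': 80, 'a2': 94, 'z3': -19, 'w': -44}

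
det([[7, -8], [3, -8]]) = (7)*(-8) - (-8)*(3)
= -32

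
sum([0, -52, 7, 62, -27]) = 0 + (-52) + 7 + 62 + (-27)
= -10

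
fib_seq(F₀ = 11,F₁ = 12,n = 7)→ F_2 = F_1 + F_0 = 23
F_3 = F_2 + F_1 = 35
F_4 = F_3 + F_2 = 58
...
= [11, 12, 23, 35, 58, 93, 151]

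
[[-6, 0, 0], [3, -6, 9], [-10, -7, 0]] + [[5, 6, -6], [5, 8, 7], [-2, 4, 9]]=[[-1, 6, -6], [8, 2, 16], [-12, -3, 9]]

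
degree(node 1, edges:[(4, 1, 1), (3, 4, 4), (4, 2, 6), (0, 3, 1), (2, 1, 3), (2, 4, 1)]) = incident: (4,1), (2,1)
= 2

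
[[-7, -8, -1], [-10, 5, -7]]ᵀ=[[-7, -10], [-8, 5], [-1, -7]]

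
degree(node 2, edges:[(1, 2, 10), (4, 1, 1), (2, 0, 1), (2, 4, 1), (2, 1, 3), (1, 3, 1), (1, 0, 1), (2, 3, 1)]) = incident: (1,2), (2,0), (2,4), (2,1), (2,3)
= 5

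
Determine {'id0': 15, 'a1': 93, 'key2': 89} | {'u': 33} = {'id0': 15, 'a1': 93, 'key2': 89, 'u': 33}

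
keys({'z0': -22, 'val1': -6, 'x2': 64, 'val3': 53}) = ['z0', 'val1', 'x2', 'val3']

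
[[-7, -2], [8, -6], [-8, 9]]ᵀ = [[-7, 8, -8], [-2, -6, 9]]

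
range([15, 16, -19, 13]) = 35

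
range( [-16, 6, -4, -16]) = 22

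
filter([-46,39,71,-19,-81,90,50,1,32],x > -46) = keep x where x > -46: -46✗, 39✓, 71✓, -19✓, -81✗, 90✓, 50✓, 1✓, 32✓
= [39, 71, -19, 90, 50, 1, 32]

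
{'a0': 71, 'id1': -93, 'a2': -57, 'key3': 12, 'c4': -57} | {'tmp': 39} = {'a0': 71, 'id1': -93, 'a2': -57, 'key3': 12, 'c4': -57, 'tmp': 39}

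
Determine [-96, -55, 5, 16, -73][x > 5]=keep x where x > 5: -96✗, -55✗, 5✗, 16✓, -73✗
= [16]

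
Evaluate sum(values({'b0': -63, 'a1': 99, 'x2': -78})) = -42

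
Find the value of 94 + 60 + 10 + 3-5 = 162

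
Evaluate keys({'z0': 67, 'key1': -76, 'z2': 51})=['z0', 'key1', 'z2']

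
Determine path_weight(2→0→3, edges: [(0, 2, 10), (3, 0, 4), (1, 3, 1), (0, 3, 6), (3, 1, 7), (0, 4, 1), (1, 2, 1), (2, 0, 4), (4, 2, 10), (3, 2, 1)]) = 10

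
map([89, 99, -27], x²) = (89)²=7921, (99)²=9801, (-27)²=729
= [7921, 9801, 729]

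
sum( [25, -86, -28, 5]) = -84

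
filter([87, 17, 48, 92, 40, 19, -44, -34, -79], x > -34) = [87, 17, 48, 92, 40, 19]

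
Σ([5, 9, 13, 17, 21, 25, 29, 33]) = 5 + 9 + 13 + 17 + 21 + 25 + 29 + 33
= 152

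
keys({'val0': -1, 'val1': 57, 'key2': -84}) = ['val0', 'val1', 'key2']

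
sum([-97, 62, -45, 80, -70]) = -70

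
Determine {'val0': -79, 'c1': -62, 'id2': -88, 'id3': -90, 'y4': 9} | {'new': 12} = {'val0': -79, 'c1': -62, 'id2': -88, 'id3': -90, 'y4': 9, 'new': 12}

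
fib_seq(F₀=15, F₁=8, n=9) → F_2 = F_1 + F_0 = 23
F_3 = F_2 + F_1 = 31
F_4 = F_3 + F_2 = 54
...
= [15, 8, 23, 31, 54, 85, 139, 224, 363]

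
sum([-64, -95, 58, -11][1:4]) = slice → [-95, 58, -11]
(-95) + 58 + (-11)
= -48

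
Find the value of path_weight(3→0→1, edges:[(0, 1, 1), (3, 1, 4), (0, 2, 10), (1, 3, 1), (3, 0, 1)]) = 2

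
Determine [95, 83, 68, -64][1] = 83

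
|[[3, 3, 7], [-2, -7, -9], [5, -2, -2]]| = 114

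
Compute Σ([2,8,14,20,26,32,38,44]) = 184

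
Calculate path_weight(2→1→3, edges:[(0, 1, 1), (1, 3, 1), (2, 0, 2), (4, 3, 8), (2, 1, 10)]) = w(2→1)=10 + w(1→3)=1
= 11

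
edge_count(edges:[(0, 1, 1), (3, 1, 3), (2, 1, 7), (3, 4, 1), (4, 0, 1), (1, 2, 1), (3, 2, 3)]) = 7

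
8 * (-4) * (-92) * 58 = 170752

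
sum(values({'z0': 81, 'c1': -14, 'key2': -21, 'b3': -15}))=81 + (-14) + (-21) + (-15)
= 31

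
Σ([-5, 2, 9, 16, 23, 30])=(-5) + 2 + 9 + 16 + 23 + 30
= 75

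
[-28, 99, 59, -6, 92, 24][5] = 24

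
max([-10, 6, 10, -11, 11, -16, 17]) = 17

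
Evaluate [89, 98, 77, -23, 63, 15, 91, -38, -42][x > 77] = keep x where x > 77: 89✓, 98✓, 77✗, -23✗, 63✗, 15✗, 91✓, -38✗, -42✗
= [89, 98, 91]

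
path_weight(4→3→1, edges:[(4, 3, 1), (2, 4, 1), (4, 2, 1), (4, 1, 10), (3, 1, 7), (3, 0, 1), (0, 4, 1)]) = w(4→3)=1 + w(3→1)=7
= 8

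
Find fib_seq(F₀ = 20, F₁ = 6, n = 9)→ [20, 6, 26, 32, 58, 90, 148, 238, 386]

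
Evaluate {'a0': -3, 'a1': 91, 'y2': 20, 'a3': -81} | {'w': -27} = {'a0': -3, 'a1': 91, 'y2': 20, 'a3': -81, 'w': -27}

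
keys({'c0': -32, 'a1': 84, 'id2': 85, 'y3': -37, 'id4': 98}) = ['c0', 'a1', 'id2', 'y3', 'id4']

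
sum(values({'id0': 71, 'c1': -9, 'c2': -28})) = 34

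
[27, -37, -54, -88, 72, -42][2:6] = [-54, -88, 72, -42]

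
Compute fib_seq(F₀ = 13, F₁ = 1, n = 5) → [13, 1, 14, 15, 29]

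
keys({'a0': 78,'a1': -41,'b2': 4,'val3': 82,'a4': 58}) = ['a0', 'a1', 'b2', 'val3', 'a4']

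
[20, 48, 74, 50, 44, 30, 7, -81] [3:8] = [50, 44, 30, 7, -81]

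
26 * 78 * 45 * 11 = 1003860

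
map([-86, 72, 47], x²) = [7396, 5184, 2209]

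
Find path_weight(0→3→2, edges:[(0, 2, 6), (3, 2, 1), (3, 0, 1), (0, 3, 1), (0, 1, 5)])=w(0→3)=1 + w(3→2)=1
= 2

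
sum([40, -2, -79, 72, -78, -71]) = 40 + (-2) + (-79) + 72 + (-78) + (-71)
= -118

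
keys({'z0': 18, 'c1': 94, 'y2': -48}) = ['z0', 'c1', 'y2']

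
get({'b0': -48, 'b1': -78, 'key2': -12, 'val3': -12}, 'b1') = -78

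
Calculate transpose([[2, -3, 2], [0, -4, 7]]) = [[2, 0], [-3, -4], [2, 7]]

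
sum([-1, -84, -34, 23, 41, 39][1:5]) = -54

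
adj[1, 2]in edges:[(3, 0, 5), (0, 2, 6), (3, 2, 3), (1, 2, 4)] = 4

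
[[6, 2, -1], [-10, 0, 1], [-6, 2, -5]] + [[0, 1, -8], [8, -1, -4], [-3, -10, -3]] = [[6, 3, -9], [-2, -1, -3], [-9, -8, -8]]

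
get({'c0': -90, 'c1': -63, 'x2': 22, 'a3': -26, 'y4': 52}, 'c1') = -63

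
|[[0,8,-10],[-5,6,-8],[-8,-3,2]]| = (1)*(0)*det([[6, -8], [-3, 2]]) + (-1)*(8)*det([[-5, -8], [-8, 2]]) + (1)*(-10)*det([[-5, 6], [-8, -3]])
= 0 + 592 + -630
= -38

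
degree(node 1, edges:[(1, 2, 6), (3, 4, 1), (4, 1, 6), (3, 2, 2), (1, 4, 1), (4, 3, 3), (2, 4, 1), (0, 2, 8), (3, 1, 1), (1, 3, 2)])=incident: (1,2), (4,1), (1,4), (3,1), (1,3)
= 5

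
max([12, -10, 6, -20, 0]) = 12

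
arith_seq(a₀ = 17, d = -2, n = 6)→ [17, 15, 13, 11, 9, 7]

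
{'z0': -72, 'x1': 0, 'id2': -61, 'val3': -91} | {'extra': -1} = {'z0': -72, 'x1': 0, 'id2': -61, 'val3': -91, 'extra': -1}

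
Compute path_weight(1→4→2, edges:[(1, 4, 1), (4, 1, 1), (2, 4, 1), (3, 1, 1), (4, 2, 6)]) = 7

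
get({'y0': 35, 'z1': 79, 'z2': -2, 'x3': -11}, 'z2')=-2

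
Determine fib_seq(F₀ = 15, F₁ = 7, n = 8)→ [15, 7, 22, 29, 51, 80, 131, 211]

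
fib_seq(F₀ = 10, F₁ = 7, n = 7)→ [10, 7, 17, 24, 41, 65, 106]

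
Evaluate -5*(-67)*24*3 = 24120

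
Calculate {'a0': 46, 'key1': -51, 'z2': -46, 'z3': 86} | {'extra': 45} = {'a0': 46, 'key1': -51, 'z2': -46, 'z3': 86, 'extra': 45}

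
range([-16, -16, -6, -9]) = 10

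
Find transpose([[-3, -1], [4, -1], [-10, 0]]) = [[-3, 4, -10], [-1, -1, 0]]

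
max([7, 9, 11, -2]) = 11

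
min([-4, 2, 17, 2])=-4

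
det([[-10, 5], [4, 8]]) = -100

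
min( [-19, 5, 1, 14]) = -19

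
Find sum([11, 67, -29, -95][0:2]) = 78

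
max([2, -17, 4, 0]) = 4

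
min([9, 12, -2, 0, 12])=-2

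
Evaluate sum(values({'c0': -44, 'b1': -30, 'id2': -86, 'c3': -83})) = -243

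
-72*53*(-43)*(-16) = -2625408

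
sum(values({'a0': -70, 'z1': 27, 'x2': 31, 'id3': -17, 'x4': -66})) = (-70) + 27 + 31 + (-17) + (-66)
= -95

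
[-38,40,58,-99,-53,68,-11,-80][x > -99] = [-38, 40, 58, -53, 68, -11, -80]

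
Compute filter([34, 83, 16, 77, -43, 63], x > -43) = [34, 83, 16, 77, 63]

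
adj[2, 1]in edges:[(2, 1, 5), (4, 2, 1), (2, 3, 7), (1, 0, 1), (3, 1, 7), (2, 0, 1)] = 5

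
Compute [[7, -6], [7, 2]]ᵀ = [[7, 7], [-6, 2]]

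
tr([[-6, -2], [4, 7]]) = 1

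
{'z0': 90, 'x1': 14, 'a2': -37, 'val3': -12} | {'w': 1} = {'z0': 90, 'x1': 14, 'a2': -37, 'val3': -12, 'w': 1}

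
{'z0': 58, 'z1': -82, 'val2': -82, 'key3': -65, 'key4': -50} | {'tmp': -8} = {'z0': 58, 'z1': -82, 'val2': -82, 'key3': -65, 'key4': -50, 'tmp': -8}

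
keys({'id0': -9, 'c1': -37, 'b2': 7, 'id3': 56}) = ['id0', 'c1', 'b2', 'id3']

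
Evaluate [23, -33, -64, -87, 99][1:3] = [-33, -64]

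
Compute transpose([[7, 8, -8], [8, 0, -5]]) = [[7, 8], [8, 0], [-8, -5]]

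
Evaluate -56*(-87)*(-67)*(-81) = 26440344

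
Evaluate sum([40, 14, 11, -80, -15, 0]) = 40 + 14 + 11 + (-80) + (-15) + 0
= -30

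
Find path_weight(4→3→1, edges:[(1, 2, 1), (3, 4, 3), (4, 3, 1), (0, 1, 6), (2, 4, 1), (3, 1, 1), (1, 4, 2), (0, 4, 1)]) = w(4→3)=1 + w(3→1)=1
= 2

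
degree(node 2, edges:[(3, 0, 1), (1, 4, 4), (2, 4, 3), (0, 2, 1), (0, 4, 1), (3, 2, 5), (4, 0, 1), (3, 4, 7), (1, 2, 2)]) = 4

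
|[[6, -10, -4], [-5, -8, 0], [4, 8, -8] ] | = 816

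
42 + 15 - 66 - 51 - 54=-114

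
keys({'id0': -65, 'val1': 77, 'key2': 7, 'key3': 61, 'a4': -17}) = ['id0', 'val1', 'key2', 'key3', 'a4']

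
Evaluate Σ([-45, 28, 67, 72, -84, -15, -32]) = (-45) + 28 + 67 + 72 + (-84) + (-15) + (-32)
= -9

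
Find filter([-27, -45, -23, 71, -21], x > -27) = [-23, 71, -21]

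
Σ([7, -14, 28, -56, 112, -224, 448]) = 301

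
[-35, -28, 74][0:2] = [-35, -28]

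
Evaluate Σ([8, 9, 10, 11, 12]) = 8 + 9 + 10 + 11 + 12
= 50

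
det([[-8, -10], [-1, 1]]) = (-8)*(1) - (-10)*(-1)
= -18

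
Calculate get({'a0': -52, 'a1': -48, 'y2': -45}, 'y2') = -45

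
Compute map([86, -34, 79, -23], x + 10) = 86+10=96, -34+10=-24, 79+10=89, -23+10=-13
= [96, -24, 89, -13]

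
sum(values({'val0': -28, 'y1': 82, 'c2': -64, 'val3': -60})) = (-28) + 82 + (-64) + (-60)
= -70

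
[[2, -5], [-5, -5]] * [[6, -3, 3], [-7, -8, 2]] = [[47, 34, -4], [5, 55, -25]]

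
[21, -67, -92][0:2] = [21, -67]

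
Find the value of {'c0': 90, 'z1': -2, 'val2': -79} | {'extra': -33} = {'c0': 90, 'z1': -2, 'val2': -79, 'extra': -33}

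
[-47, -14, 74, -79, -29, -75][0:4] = [-47, -14, 74, -79]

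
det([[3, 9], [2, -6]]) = (3)*(-6) - (9)*(2)
= -36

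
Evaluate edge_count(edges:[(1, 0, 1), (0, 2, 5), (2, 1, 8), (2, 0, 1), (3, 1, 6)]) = 5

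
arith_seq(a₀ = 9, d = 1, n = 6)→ [9, 10, 11, 12, 13, 14]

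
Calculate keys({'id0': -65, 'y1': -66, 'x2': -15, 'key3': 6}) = ['id0', 'y1', 'x2', 'key3']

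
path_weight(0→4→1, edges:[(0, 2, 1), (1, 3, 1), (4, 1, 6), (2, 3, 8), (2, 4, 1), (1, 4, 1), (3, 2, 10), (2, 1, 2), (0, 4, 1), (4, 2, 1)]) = 7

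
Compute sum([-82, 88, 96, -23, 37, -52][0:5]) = 116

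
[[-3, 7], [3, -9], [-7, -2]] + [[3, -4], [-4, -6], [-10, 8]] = [[0, 3], [-1, -15], [-17, 6]]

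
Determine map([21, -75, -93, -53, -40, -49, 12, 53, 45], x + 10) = 21+10=31, -75+10=-65, -93+10=-83, -53+10=-43, -40+10=-30, -49+10=-39, 12+10=22, 53+10=63, 45+10=55
= [31, -65, -83, -43, -30, -39, 22, 63, 55]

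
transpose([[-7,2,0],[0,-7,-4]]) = [[-7, 0], [2, -7], [0, -4]]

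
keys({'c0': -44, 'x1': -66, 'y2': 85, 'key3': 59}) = ['c0', 'x1', 'y2', 'key3']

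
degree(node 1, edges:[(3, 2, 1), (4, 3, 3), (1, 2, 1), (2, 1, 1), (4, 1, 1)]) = incident: (1,2), (2,1), (4,1)
= 3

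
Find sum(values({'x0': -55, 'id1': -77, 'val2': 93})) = (-55) + (-77) + 93
= -39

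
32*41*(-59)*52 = -4025216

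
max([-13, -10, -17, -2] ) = -2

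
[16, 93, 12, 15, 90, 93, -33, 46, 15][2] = 12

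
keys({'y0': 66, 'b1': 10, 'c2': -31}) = ['y0', 'b1', 'c2']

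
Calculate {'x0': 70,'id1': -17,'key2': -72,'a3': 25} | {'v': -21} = {'x0': 70, 'id1': -17, 'key2': -72, 'a3': 25, 'v': -21}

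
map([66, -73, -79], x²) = (66)²=4356, (-73)²=5329, (-79)²=6241
= [4356, 5329, 6241]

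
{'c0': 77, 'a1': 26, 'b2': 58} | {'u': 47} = {'c0': 77, 'a1': 26, 'b2': 58, 'u': 47}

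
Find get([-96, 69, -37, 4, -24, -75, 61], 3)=4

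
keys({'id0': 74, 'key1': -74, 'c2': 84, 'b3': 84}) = ['id0', 'key1', 'c2', 'b3']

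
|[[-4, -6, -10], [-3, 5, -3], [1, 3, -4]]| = 274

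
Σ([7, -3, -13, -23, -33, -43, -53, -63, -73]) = 7 + (-3) + (-13) + (-23) + (-33) + (-43) + (-53) + (-63) + (-73)
= -297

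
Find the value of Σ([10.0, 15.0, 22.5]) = 47.5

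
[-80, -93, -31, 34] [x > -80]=keep x where x > -80: -80✗, -93✗, -31✓, 34✓
= [-31, 34]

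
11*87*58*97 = 5384082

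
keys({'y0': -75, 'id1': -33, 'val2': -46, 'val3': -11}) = ['y0', 'id1', 'val2', 'val3']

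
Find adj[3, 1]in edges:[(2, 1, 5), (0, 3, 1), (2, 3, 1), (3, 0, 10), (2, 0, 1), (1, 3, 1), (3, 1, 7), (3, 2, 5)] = 7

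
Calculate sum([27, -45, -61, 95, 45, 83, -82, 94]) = 27 + (-45) + (-61) + 95 + 45 + 83 + (-82) + 94
= 156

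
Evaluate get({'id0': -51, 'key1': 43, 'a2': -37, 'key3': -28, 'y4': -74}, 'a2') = -37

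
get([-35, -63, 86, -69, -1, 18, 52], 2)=86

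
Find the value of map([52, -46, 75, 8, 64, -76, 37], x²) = (52)²=2704, (-46)²=2116, (75)²=5625, (8)²=64, (64)²=4096, (-76)²=5776, (37)²=1369
= [2704, 2116, 5625, 64, 4096, 5776, 1369]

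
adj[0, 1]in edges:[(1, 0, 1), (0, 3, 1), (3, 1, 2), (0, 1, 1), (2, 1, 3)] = 1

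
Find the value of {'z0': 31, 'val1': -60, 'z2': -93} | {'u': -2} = {'z0': 31, 'val1': -60, 'z2': -93, 'u': -2}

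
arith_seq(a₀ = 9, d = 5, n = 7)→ [9, 14, 19, 24, 29, 34, 39]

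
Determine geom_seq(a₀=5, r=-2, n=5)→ a_0 = 5*(-2)^0 = 5
a_1 = 5*(-2)^1 = -10
a_2 = 5*(-2)^2 = 20
...
= [5, -10, 20, -40, 80]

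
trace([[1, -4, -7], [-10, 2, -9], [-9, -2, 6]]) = diagonal: 1 + 2 + 6
= 9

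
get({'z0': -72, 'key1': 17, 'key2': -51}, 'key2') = -51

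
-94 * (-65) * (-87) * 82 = -43588740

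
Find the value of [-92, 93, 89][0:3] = [-92, 93, 89]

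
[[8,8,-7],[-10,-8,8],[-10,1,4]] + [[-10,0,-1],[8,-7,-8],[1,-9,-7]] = [[-2, 8, -8], [-2, -15, 0], [-9, -8, -3]]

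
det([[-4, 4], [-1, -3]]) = (-4)*(-3) - (4)*(-1)
= 16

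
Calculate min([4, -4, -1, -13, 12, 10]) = -13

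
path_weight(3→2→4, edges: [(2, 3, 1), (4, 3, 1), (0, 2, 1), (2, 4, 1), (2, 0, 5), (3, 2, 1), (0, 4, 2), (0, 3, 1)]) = 2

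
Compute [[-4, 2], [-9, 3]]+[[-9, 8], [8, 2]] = [[-13, 10], [-1, 5]]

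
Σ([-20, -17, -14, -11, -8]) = (-20) + (-17) + (-14) + (-11) + (-8)
= -70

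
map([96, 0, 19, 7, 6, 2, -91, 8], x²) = (96)²=9216, (0)²=0, (19)²=361, (7)²=49, (6)²=36, (2)²=4, (-91)²=8281, (8)²=64
= [9216, 0, 361, 49, 36, 4, 8281, 64]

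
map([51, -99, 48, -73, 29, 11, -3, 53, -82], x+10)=51+10=61, -99+10=-89, 48+10=58, -73+10=-63, 29+10=39, 11+10=21, -3+10=7, 53+10=63, -82+10=-72
= [61, -89, 58, -63, 39, 21, 7, 63, -72]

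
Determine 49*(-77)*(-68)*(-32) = -8210048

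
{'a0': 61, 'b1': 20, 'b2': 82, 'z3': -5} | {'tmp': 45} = {'a0': 61, 'b1': 20, 'b2': 82, 'z3': -5, 'tmp': 45}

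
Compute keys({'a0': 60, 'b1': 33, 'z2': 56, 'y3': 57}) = ['a0', 'b1', 'z2', 'y3']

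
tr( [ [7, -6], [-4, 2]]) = diagonal: 7 + 2
= 9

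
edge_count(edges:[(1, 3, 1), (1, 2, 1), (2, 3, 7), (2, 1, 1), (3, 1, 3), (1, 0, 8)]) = 6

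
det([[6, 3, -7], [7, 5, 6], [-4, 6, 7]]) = -659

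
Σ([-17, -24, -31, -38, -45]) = -155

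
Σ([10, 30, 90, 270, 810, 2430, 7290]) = 10 + 30 + 90 + 270 + 810 + 2430 + 7290
= 10930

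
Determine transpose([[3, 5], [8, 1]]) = [[3, 8], [5, 1]]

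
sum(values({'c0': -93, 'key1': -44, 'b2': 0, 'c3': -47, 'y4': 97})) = -87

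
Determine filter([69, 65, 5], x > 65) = keep x where x > 65: 69✓, 65✗, 5✗
= [69]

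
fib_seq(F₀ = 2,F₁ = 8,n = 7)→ F_2 = F_1 + F_0 = 10
F_3 = F_2 + F_1 = 18
F_4 = F_3 + F_2 = 28
...
= [2, 8, 10, 18, 28, 46, 74]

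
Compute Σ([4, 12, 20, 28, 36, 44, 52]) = 4 + 12 + 20 + 28 + 36 + 44 + 52
= 196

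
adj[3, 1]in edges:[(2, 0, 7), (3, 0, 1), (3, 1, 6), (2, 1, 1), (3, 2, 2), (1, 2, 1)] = 6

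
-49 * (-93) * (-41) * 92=-17189004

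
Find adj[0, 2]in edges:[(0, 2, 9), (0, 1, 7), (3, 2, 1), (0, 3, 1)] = 9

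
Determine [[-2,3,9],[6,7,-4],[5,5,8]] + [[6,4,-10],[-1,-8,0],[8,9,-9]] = [[4, 7, -1], [5, -1, -4], [13, 14, -1]]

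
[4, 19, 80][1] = 19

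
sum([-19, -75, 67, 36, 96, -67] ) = 38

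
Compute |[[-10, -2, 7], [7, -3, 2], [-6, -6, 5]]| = -296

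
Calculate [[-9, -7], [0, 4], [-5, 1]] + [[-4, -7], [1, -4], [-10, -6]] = [[-13, -14], [1, 0], [-15, -5]]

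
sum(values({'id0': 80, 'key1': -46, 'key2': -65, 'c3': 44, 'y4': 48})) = 80 + (-46) + (-65) + 44 + 48
= 61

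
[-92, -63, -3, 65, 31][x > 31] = [65]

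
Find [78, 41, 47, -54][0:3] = [78, 41, 47]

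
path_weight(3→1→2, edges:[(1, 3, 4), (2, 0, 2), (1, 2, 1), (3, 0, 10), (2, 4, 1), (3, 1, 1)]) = 2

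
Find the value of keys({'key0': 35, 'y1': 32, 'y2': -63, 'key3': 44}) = ['key0', 'y1', 'y2', 'key3']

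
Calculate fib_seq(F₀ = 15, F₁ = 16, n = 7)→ [15, 16, 31, 47, 78, 125, 203]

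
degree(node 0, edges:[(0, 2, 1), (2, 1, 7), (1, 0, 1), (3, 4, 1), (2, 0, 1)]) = incident: (0,2), (1,0), (2,0)
= 3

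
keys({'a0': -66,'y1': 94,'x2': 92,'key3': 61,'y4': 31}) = ['a0', 'y1', 'x2', 'key3', 'y4']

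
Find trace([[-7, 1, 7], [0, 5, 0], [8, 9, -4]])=diagonal: (-7) + 5 + (-4)
= -6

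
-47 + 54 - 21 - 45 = -59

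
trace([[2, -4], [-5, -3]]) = diagonal: 2 + (-3)
= -1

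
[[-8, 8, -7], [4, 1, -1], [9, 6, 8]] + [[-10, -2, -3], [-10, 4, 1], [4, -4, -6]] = [[-18, 6, -10], [-6, 5, 0], [13, 2, 2]]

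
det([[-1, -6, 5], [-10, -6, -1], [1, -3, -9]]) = 675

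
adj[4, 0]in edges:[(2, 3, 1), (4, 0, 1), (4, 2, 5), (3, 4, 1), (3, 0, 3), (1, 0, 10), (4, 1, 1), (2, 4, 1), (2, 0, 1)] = 1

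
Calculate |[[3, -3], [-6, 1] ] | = -15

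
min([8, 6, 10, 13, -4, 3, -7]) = -7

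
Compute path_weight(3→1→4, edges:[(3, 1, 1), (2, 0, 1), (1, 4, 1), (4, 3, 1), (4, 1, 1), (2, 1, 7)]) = w(3→1)=1 + w(1→4)=1
= 2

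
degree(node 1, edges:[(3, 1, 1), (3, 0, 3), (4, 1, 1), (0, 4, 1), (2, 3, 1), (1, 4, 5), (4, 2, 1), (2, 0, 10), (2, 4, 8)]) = 3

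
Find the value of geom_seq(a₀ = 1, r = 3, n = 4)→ a_0 = 1*3^0 = 1
a_1 = 1*3^1 = 3
a_2 = 1*3^2 = 9
...
= [1, 3, 9, 27]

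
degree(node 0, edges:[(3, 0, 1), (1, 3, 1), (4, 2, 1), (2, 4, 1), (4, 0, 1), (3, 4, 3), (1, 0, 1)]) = incident: (3,0), (4,0), (1,0)
= 3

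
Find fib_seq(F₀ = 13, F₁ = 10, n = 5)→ [13, 10, 23, 33, 56]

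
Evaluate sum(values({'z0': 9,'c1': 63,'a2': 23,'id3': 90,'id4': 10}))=195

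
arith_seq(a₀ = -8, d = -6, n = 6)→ a_0 = -8 + 0*-6 = -8
a_1 = -8 + 1*-6 = -14
a_2 = -8 + 2*-6 = -20
...
= [-8, -14, -20, -26, -32, -38]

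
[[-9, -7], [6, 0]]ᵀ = [[-9, 6], [-7, 0]]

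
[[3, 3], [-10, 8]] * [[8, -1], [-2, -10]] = C[0][0] = (3)*(8) + (3)*(-2) = 18
C[0][1] = (3)*(-1) + (3)*(-10) = -33
C[1][0] = (-10)*(8) + (8)*(-2) = -96
C[1][1] = (-10)*(-1) + (8)*(-10) = -70
= [[18, -33], [-96, -70]]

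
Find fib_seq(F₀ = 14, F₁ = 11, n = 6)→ F_2 = F_1 + F_0 = 25
F_3 = F_2 + F_1 = 36
F_4 = F_3 + F_2 = 61
...
= [14, 11, 25, 36, 61, 97]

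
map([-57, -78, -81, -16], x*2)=[-114, -156, -162, -32]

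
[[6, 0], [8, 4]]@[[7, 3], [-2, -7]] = [[42, 18], [48, -4]]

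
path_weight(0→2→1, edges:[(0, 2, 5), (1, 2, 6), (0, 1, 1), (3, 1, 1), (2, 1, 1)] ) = w(0→2)=5 + w(2→1)=1
= 6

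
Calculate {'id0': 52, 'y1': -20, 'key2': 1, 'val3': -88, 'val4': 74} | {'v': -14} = {'id0': 52, 'y1': -20, 'key2': 1, 'val3': -88, 'val4': 74, 'v': -14}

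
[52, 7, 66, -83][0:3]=[52, 7, 66]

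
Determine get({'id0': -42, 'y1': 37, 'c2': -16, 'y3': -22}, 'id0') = -42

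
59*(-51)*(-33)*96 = 9532512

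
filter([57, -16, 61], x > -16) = keep x where x > -16: 57✓, -16✗, 61✓
= [57, 61]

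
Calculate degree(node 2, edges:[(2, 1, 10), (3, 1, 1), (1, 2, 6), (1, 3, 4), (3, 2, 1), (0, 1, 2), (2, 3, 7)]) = incident: (2,1), (1,2), (3,2), (2,3)
= 4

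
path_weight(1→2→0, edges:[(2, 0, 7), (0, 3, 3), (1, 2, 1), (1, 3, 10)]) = 8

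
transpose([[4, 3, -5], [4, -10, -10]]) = [[4, 4], [3, -10], [-5, -10]]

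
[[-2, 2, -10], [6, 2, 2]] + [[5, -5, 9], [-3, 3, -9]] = [[3, -3, -1], [3, 5, -7]]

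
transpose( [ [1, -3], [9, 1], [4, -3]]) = [[1, 9, 4], [-3, 1, -3]]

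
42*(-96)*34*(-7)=959616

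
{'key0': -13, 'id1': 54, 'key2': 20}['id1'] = 54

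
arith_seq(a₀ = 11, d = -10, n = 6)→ [11, 1, -9, -19, -29, -39]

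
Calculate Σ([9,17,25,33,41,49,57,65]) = 296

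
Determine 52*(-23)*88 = -105248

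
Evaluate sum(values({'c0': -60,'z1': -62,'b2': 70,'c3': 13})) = (-60) + (-62) + 70 + 13
= -39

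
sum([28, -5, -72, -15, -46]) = -110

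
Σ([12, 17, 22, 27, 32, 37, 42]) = 189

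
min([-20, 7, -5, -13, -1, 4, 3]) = -20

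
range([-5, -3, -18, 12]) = 30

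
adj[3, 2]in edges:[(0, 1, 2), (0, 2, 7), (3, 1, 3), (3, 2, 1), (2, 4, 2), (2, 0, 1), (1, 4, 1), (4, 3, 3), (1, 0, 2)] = 1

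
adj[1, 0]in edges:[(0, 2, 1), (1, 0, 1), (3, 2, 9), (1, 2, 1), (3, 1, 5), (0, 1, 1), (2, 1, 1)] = 1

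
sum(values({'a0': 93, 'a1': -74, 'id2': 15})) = 93 + (-74) + 15
= 34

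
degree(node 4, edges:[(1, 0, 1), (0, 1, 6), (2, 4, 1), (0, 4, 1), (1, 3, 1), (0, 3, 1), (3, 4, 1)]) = incident: (2,4), (0,4), (3,4)
= 3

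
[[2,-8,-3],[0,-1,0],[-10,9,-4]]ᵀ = [[2, 0, -10], [-8, -1, 9], [-3, 0, -4]]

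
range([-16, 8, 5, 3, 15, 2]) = 31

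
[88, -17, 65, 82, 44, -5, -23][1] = -17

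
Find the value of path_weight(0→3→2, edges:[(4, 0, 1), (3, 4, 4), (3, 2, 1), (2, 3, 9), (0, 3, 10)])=w(0→3)=10 + w(3→2)=1
= 11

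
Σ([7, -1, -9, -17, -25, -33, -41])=-119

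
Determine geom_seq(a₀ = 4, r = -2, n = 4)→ [4, -8, 16, -32]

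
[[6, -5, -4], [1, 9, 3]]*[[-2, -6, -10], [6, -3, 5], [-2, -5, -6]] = [[-34, -1, -61], [46, -48, 17]]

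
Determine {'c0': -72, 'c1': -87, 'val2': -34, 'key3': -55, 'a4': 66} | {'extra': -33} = {'c0': -72, 'c1': -87, 'val2': -34, 'key3': -55, 'a4': 66, 'extra': -33}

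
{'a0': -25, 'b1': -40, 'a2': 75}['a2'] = 75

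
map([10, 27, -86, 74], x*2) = 10*2=20, 27*2=54, -86*2=-172, 74*2=148
= [20, 54, -172, 148]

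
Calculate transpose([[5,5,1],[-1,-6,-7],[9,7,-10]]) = [[5, -1, 9], [5, -6, 7], [1, -7, -10]]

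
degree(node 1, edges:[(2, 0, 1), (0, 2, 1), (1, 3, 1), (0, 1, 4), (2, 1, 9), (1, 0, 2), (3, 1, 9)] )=5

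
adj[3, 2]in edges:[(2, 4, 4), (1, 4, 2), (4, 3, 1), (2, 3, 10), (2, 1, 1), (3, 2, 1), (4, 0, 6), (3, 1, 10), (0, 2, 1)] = 1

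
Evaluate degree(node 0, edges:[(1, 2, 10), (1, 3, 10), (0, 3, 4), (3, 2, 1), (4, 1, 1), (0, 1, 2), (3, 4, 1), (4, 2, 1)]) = incident: (0,3), (0,1)
= 2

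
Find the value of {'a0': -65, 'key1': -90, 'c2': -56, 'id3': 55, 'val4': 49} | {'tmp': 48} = {'a0': -65, 'key1': -90, 'c2': -56, 'id3': 55, 'val4': 49, 'tmp': 48}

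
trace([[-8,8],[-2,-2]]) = -10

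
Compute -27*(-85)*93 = 213435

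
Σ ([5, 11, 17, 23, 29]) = 5 + 11 + 17 + 23 + 29
= 85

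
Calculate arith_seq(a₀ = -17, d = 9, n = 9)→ [-17, -8, 1, 10, 19, 28, 37, 46, 55]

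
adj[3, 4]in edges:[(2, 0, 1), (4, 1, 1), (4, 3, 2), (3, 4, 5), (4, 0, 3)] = 5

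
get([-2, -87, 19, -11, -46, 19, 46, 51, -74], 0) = -2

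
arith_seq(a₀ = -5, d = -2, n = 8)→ [-5, -7, -9, -11, -13, -15, -17, -19]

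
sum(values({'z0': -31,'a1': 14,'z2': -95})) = -112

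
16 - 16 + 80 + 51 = 131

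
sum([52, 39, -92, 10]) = 9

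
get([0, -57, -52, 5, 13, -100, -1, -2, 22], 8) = 22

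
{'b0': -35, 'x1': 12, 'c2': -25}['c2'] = -25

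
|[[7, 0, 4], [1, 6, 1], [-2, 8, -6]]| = (1)*(7)*det([[6, 1], [8, -6]]) + (-1)*(0)*det([[1, 1], [-2, -6]]) + (1)*(4)*det([[1, 6], [-2, 8]])
= -308 + 0 + 80
= -228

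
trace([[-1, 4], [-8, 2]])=diagonal: (-1) + 2
= 1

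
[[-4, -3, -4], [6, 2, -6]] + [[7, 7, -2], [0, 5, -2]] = [[3, 4, -6], [6, 7, -8]]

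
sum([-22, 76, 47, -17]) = 84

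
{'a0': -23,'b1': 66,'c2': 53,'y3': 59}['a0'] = -23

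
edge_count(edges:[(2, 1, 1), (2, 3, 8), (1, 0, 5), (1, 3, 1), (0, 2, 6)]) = 5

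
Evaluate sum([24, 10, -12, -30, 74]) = 24 + 10 + (-12) + (-30) + 74
= 66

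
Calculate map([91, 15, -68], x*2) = 91*2=182, 15*2=30, -68*2=-136
= [182, 30, -136]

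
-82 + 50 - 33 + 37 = -28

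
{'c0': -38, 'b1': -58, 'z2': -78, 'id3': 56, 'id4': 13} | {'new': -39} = {'c0': -38, 'b1': -58, 'z2': -78, 'id3': 56, 'id4': 13, 'new': -39}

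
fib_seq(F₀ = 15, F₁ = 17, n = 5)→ [15, 17, 32, 49, 81]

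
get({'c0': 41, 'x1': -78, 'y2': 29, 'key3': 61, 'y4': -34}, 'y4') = -34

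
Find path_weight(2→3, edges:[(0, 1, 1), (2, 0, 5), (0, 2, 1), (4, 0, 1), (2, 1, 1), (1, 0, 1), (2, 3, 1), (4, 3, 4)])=w(2→3)=1
= 1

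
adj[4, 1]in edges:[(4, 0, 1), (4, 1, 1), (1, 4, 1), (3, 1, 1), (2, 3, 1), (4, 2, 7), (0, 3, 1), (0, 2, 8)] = 1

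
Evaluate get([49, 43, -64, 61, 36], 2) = -64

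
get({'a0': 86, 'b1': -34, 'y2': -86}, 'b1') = -34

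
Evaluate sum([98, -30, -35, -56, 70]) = 47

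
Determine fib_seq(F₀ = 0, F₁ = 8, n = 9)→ F_2 = F_1 + F_0 = 8
F_3 = F_2 + F_1 = 16
F_4 = F_3 + F_2 = 24
...
= [0, 8, 8, 16, 24, 40, 64, 104, 168]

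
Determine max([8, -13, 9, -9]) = 9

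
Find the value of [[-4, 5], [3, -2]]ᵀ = [[-4, 3], [5, -2]]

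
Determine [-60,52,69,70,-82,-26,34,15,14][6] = 34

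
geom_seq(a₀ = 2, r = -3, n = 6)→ [2, -6, 18, -54, 162, -486]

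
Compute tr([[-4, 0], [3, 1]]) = -3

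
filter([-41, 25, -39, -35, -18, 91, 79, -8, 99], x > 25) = keep x where x > 25: -41✗, 25✗, -39✗, -35✗, -18✗, 91✓, 79✓, -8✗, 99✓
= [91, 79, 99]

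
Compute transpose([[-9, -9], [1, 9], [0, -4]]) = [[-9, 1, 0], [-9, 9, -4]]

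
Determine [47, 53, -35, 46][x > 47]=keep x where x > 47: 47✗, 53✓, -35✗, 46✗
= [53]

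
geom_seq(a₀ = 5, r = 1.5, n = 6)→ [5.0, 7.5, 11.25, 16.875, 25.3125, 37.96875]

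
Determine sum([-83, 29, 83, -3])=26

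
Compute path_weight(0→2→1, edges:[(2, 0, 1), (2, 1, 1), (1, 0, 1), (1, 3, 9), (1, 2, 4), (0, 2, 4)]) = 5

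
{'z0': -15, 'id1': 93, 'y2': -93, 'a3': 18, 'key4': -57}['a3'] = 18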